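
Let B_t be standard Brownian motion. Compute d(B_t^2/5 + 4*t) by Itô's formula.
d(B_t^2/5 + 4*t) = (21/5) dt + (2*B_t/5) dB_t

Itô's formula for f(t, x): d f(t, B_t) = (f_t + (1/2) f_xx) dt + f_x dB_t. Compute partials of f(t, x) = 4*t + x^2/5:
  f_t(t,x)  = 4
  f_x(t,x)  = 2*x/5
  f_xx(t,x) = 2/5
Assemble drift = f_t + (1/2) f_xx = 21/5 and diffusion = f_x = 2*x/5. Substituting x = B_t:
  d(B_t^2/5 + 4*t) = (21/5) dt + (2*B_t/5) dB_t.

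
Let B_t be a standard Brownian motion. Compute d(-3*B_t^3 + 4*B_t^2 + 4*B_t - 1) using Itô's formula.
d(-3*B_t^3 + 4*B_t^2 + 4*B_t - 1) = (4 - 9*B_t) dt + (-9*B_t^2 + 8*B_t + 4) dB_t

Itô's formula for f(B_t) gives d f(B_t) = f'(B_t) dB_t + (1/2) f''(B_t) dt. Compute derivatives of f(x) = -3*x^3 + 4*x^2 + 4*x - 1:
  f'(x)  = -9*x^2 + 8*x + 4
  f''(x) = 8 - 18*x
Substitute x = B_t and multiply the f'' term by 1/2:
  drift     = (1/2) * (8 - 18*x) evaluated at B_t = 4 - 9*B_t
  diffusion = (-9*x^2 + 8*x + 4) evaluated at B_t = -9*B_t^2 + 8*B_t + 4
Therefore d(-3*B_t^3 + 4*B_t^2 + 4*B_t - 1) = (4 - 9*B_t) dt + (-9*B_t^2 + 8*B_t + 4) dB_t.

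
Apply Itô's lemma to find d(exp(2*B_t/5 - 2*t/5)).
d(exp(2*B_t/5 - 2*t/5)) = (-8*exp(2*B_t/5 - 2*t/5)/25) dt + (2*exp(2*B_t/5 - 2*t/5)/5) dB_t

Itô's formula for f(t, x): d f(t, B_t) = (f_t + (1/2) f_xx) dt + f_x dB_t. Compute partials of f(t, x) = exp(-2*t/5 + 2*x/5):
  f_t(t,x)  = -2*exp(-2*t/5 + 2*x/5)/5
  f_x(t,x)  = 2*exp(-2*t/5 + 2*x/5)/5
  f_xx(t,x) = 4*exp(-2*t/5 + 2*x/5)/25
Assemble drift = f_t + (1/2) f_xx = -8*exp(-2*t/5 + 2*x/5)/25 and diffusion = f_x = 2*exp(-2*t/5 + 2*x/5)/5. Substituting x = B_t:
  d(exp(2*B_t/5 - 2*t/5)) = (-8*exp(2*B_t/5 - 2*t/5)/25) dt + (2*exp(2*B_t/5 - 2*t/5)/5) dB_t.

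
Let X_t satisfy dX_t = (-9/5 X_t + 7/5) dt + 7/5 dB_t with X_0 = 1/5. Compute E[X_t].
E[X_t] = 7/9 - 26*exp(-9*t/5)/45

Taking expectations and using E[dB_t] = 0, the mean m(t) = E[X_t] satisfies the ODE m'(t) = a m(t) + b with m(0) = x_0. With a = -9/5, b = 7/5, x_0 = 1/5, the solution is
  m(t) = x_0 * exp(a t) + (b/a) * (exp(a t) - 1)
       = (1/5) * exp((-9/5) t) + ((7/5)/(-9/5)) * (exp((-9/5) t) - 1)
       = 7/9 - 26*exp(-9*t/5)/45.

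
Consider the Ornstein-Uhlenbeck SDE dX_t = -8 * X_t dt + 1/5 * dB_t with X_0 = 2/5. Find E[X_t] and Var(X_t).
E[X_t] = 2*exp(-8*t)/5; Var(X_t) = 1/400 - exp(-16*t)/400

The OU SDE dX = -theta X dt + sigma dB admits the integrating factor exp(theta t): d(exp(theta t) X_t) = sigma exp(theta t) dB_t. Integrating from 0 to t:
  X_t = x_0 * exp(-theta t) + sigma * int_0^t exp(-theta (t-s)) dB_s.
The Itô integral has mean 0 and (by the Itô isometry) variance sigma^2 * int_0^t exp(-2 theta (t - s)) ds = sigma^2 * (1 - exp(-2 theta t)) / (2 theta).
With theta = 8, sigma = 1/5, x_0 = 2/5:
  E[X_t] = 2/5 * exp(-8 t) = 2*exp(-8*t)/5
  Var(X_t) = (1/5)^2 * (1 - exp(-2*8 t)) / (2 * 8) = 1/400 - exp(-16*t)/400.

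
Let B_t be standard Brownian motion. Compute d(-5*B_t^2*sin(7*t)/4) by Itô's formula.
d(-5*B_t^2*sin(7*t)/4) = (-35*B_t^2*cos(7*t)/4 - 5*sin(7*t)/4) dt + (-5*B_t*sin(7*t)/2) dB_t

Itô's formula for f(t, x): d f(t, B_t) = (f_t + (1/2) f_xx) dt + f_x dB_t. Compute partials of f(t, x) = -5*x^2*sin(7*t)/4:
  f_t(t,x)  = -35*x^2*cos(7*t)/4
  f_x(t,x)  = -5*x*sin(7*t)/2
  f_xx(t,x) = -5*sin(7*t)/2
Assemble drift = f_t + (1/2) f_xx = -35*x^2*cos(7*t)/4 - 5*sin(7*t)/4 and diffusion = f_x = -5*x*sin(7*t)/2. Substituting x = B_t:
  d(-5*B_t^2*sin(7*t)/4) = (-35*B_t^2*cos(7*t)/4 - 5*sin(7*t)/4) dt + (-5*B_t*sin(7*t)/2) dB_t.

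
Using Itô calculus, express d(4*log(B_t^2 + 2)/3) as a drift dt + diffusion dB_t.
d(4*log(B_t^2 + 2)/3) = (4*(2 - B_t^2)/(3*(B_t^2 + 2)^2)) dt + (8*B_t/(3*(B_t^2 + 2))) dB_t

Itô's formula for f(B_t) gives d f(B_t) = f'(B_t) dB_t + (1/2) f''(B_t) dt. Compute derivatives of f(x) = 4*log(x^2 + 2)/3:
  f'(x)  = 8*x/(3*(x^2 + 2))
  f''(x) = 8*(2 - x^2)/(3*(x^2 + 2)^2)
Substitute x = B_t and multiply the f'' term by 1/2:
  drift     = (1/2) * (8*(2 - x^2)/(3*(x^2 + 2)^2)) evaluated at B_t = 4*(2 - B_t^2)/(3*(B_t^2 + 2)^2)
  diffusion = (8*x/(3*(x^2 + 2))) evaluated at B_t = 8*B_t/(3*(B_t^2 + 2))
Therefore d(4*log(B_t^2 + 2)/3) = (4*(2 - B_t^2)/(3*(B_t^2 + 2)^2)) dt + (8*B_t/(3*(B_t^2 + 2))) dB_t.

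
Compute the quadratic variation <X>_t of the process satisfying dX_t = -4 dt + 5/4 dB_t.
<X>_t = 25*t/16

For an Itô process dX_t = a(t) dt + b(t) dB_t, the quadratic variation is <X>_t = int_0^t b(s)^2 ds (the drift term does not contribute). Here b(s) = 5/4, so
  b(s)^2 = 25/16.
Integrating from 0 to t:
  <X>_t = int_0^t (25/16) ds = 25*t/16.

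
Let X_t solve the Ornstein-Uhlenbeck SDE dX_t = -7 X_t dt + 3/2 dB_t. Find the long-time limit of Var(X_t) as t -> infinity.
lim Var(X_t) = 9/56

The OU SDE dX = -theta X dt + sigma dB admits the integrating factor exp(theta t): d(exp(theta t) X_t) = sigma exp(theta t) dB_t. Integrating from 0 to t gives X_t = x_0 * exp(-theta t) + sigma * int_0^t exp(-theta (t-s)) dB_s for any initial x_0. The Itô integral has variance (by the Itô isometry) sigma^2 * int_0^t exp(-2 theta (t - s)) ds = sigma^2 * (1 - exp(-2 theta t)) / (2 theta), independent of x_0.
With theta = 7, sigma = 3/2:
  Var(X_t) = (3/2)^2 * (1 - exp(-2*7 t)) / (2 * 7) = 9/56 - 9*exp(-14*t)/56.
As t -> infinity, exp(-2*7 t) -> 0, so the stationary variance is sigma^2 / (2 theta) = 9/56.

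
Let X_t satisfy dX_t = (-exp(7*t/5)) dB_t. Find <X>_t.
<X>_t = 5*exp(14*t/5)/14 - 5/14

For an Itô process dX_t = a(t) dt + b(t) dB_t, the quadratic variation is <X>_t = int_0^t b(s)^2 ds (the drift term does not contribute). Here b(s) = -exp(7*s/5), so
  b(s)^2 = exp(14*s/5).
Integrating from 0 to t:
  <X>_t = int_0^t (exp(14*s/5)) ds = 5*exp(14*t/5)/14 - 5/14.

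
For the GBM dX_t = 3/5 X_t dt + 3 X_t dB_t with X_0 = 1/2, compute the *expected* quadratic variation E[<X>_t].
E[<X>_t] = 15*exp(51*t/5)/68 - 15/68

<X>_t = int_0^t (3 * X_s)^2 ds. Taking expectation inside the integral: E[<X>_t] = 3^2 * int_0^t E[X_s^2] ds. For GBM, E[X_s^2] = x_0^2 * exp((2 mu + sigma^2) s). Integrating:
  E[<X>_t] = 3^2 * (1/2)^2 * (exp((2*(3/5) + 3^2) t) - 1) / (2*(3/5) + 3^2)
           = 3^2 * (1/2)^2 * (exp((51/5) t) - 1) / (51/5) = 15*exp(51*t/5)/68 - 15/68.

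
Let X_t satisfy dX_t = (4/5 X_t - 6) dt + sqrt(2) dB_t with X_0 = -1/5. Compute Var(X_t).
Var(X_t) = 5*exp(8*t/5)/4 - 5/4

The variance V(t) = Var(X_t) satisfies V'(t) = 2 a V(t) + c^2 with V(0) = 0 (drift coefficient is linear in X, diffusion is constant). With a = 4/5, c = sqrt(2), the solution is
  V(t) = (c^2 / (2 a)) * (exp(2 a t) - 1)
       = (sqrt(2)^2 / (2*(4/5))) * (exp((8/5) t) - 1)
       = 5*exp(8*t/5)/4 - 5/4.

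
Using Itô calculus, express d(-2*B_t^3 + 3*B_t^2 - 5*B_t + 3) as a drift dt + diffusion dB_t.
d(-2*B_t^3 + 3*B_t^2 - 5*B_t + 3) = (3 - 6*B_t) dt + (-6*B_t^2 + 6*B_t - 5) dB_t

Itô's formula for f(B_t) gives d f(B_t) = f'(B_t) dB_t + (1/2) f''(B_t) dt. Compute derivatives of f(x) = -2*x^3 + 3*x^2 - 5*x + 3:
  f'(x)  = -6*x^2 + 6*x - 5
  f''(x) = 6 - 12*x
Substitute x = B_t and multiply the f'' term by 1/2:
  drift     = (1/2) * (6 - 12*x) evaluated at B_t = 3 - 6*B_t
  diffusion = (-6*x^2 + 6*x - 5) evaluated at B_t = -6*B_t^2 + 6*B_t - 5
Therefore d(-2*B_t^3 + 3*B_t^2 - 5*B_t + 3) = (3 - 6*B_t) dt + (-6*B_t^2 + 6*B_t - 5) dB_t.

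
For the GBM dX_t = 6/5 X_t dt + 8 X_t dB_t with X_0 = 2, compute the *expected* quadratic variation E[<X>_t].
E[<X>_t] = 320*exp(332*t/5)/83 - 320/83

<X>_t = int_0^t (8 * X_s)^2 ds. Taking expectation inside the integral: E[<X>_t] = 8^2 * int_0^t E[X_s^2] ds. For GBM, E[X_s^2] = x_0^2 * exp((2 mu + sigma^2) s). Integrating:
  E[<X>_t] = 8^2 * 2^2 * (exp((2*(6/5) + 8^2) t) - 1) / (2*(6/5) + 8^2)
           = 8^2 * 2^2 * (exp((332/5) t) - 1) / (332/5) = 320*exp(332*t/5)/83 - 320/83.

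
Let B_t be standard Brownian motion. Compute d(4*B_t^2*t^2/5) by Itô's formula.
d(4*B_t^2*t^2/5) = (4*t*(2*B_t^2 + t)/5) dt + (8*B_t*t^2/5) dB_t

Itô's formula for f(t, x): d f(t, B_t) = (f_t + (1/2) f_xx) dt + f_x dB_t. Compute partials of f(t, x) = 4*t^2*x^2/5:
  f_t(t,x)  = 8*t*x^2/5
  f_x(t,x)  = 8*t^2*x/5
  f_xx(t,x) = 8*t^2/5
Assemble drift = f_t + (1/2) f_xx = 4*t*(t + 2*x^2)/5 and diffusion = f_x = 8*t^2*x/5. Substituting x = B_t:
  d(4*B_t^2*t^2/5) = (4*t*(2*B_t^2 + t)/5) dt + (8*B_t*t^2/5) dB_t.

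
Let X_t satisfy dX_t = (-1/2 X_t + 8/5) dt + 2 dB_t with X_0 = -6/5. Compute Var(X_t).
Var(X_t) = 4 - 4*exp(-t)

The variance V(t) = Var(X_t) satisfies V'(t) = 2 a V(t) + c^2 with V(0) = 0 (drift coefficient is linear in X, diffusion is constant). With a = -1/2, c = 2, the solution is
  V(t) = (c^2 / (2 a)) * (exp(2 a t) - 1)
       = (2^2 / (2*(-1/2))) * (exp((-1) t) - 1)
       = 4 - 4*exp(-t).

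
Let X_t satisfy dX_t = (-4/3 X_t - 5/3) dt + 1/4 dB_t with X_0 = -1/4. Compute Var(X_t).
Var(X_t) = 3/128 - 3*exp(-8*t/3)/128

The variance V(t) = Var(X_t) satisfies V'(t) = 2 a V(t) + c^2 with V(0) = 0 (drift coefficient is linear in X, diffusion is constant). With a = -4/3, c = 1/4, the solution is
  V(t) = (c^2 / (2 a)) * (exp(2 a t) - 1)
       = ((1/4)^2 / (2*(-4/3))) * (exp((-8/3) t) - 1)
       = 3/128 - 3*exp(-8*t/3)/128.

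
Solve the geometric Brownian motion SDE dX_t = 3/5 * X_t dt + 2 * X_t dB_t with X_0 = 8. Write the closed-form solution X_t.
X_t = 8 * exp((-7/5) * t + (2) * B_t)

For GBM dX = mu X dt + sigma X dB with X_0 = x_0, apply Itô to Y = log X: dY = (mu - sigma^2/2) dt + sigma dB, so Y_t = log(x_0) + (mu - sigma^2/2) t + sigma B_t and hence X_t = x_0 * exp((mu - sigma^2/2) t + sigma B_t).
With mu = 3/5, sigma = 2, x_0 = 8, this gives:
  X_t = 8 * exp((-7/5) * t + (2) * B_t).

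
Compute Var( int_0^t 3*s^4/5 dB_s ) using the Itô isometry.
Var = t^9/25

The Itô integral of a deterministic integrand f(s) has mean 0 because each increment f(s) * (B_{s+ds} - B_s) has mean 0. By the Itô isometry:
  Var( int_0^t f(s) dB_s ) = E[ (int_0^t f(s) dB_s)^2 ] = int_0^t f(s)^2 ds.
Here f(s) = 3*s^4/5, so f(s)^2 = 9*s^8/25. Integrate:
  int_0^t (9*s^8/25) ds = t^9/25.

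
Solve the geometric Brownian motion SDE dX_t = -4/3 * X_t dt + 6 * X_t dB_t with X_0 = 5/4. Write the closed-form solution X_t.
X_t = 5/4 * exp((-58/3) * t + (6) * B_t)

For GBM dX = mu X dt + sigma X dB with X_0 = x_0, apply Itô to Y = log X: dY = (mu - sigma^2/2) dt + sigma dB, so Y_t = log(x_0) + (mu - sigma^2/2) t + sigma B_t and hence X_t = x_0 * exp((mu - sigma^2/2) t + sigma B_t).
With mu = -4/3, sigma = 6, x_0 = 5/4, this gives:
  X_t = 5/4 * exp((-58/3) * t + (6) * B_t).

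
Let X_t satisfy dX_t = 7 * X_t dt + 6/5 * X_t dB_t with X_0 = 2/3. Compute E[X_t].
E[X_t] = 2*exp(7*t)/3

For GBM dX = mu X dt + sigma X dB with X_0 = x_0, apply Itô to Y = log X: dY = (mu - sigma^2/2) dt + sigma dB, so Y_t = log(x_0) + (mu - sigma^2/2) t + sigma B_t and hence X_t = x_0 * exp((mu - sigma^2/2) t + sigma B_t).
With mu = 7, sigma = 6/5, x_0 = 2/3, this gives:
  X_t = 2/3 * exp((157/25) * t + (6/5) * B_t).
Since sigma*B_t ~ Normal(0, sigma^2 t), E[exp(sigma*B_t)] = exp(sigma^2 t / 2); so E[X_t] = x_0 * exp((mu - sigma^2/2) t) * exp(sigma^2 t / 2) = x_0 * exp(mu t) = 2*exp(7*t)/3.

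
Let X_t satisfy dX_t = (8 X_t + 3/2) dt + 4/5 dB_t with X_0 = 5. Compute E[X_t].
E[X_t] = 83*exp(8*t)/16 - 3/16

Taking expectations and using E[dB_t] = 0, the mean m(t) = E[X_t] satisfies the ODE m'(t) = a m(t) + b with m(0) = x_0. With a = 8, b = 3/2, x_0 = 5, the solution is
  m(t) = x_0 * exp(a t) + (b/a) * (exp(a t) - 1)
       = 5 * exp(8 t) + ((3/2)/8) * (exp(8 t) - 1)
       = 83*exp(8*t)/16 - 3/16.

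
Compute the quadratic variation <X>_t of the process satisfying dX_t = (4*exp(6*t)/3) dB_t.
<X>_t = 4*exp(12*t)/27 - 4/27

For an Itô process dX_t = a(t) dt + b(t) dB_t, the quadratic variation is <X>_t = int_0^t b(s)^2 ds (the drift term does not contribute). Here b(s) = 4*exp(6*s)/3, so
  b(s)^2 = 16*exp(12*s)/9.
Integrating from 0 to t:
  <X>_t = int_0^t (16*exp(12*s)/9) ds = 4*exp(12*t)/27 - 4/27.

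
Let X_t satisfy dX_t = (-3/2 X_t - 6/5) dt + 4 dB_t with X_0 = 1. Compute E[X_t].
E[X_t] = -4/5 + 9*exp(-3*t/2)/5

Taking expectations and using E[dB_t] = 0, the mean m(t) = E[X_t] satisfies the ODE m'(t) = a m(t) + b with m(0) = x_0. With a = -3/2, b = -6/5, x_0 = 1, the solution is
  m(t) = x_0 * exp(a t) + (b/a) * (exp(a t) - 1)
       = 1 * exp((-3/2) t) + ((-6/5)/(-3/2)) * (exp((-3/2) t) - 1)
       = -4/5 + 9*exp(-3*t/2)/5.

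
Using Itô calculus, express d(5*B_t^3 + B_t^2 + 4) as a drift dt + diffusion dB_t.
d(5*B_t^3 + B_t^2 + 4) = (15*B_t + 1) dt + (B_t*(15*B_t + 2)) dB_t

Itô's formula for f(B_t) gives d f(B_t) = f'(B_t) dB_t + (1/2) f''(B_t) dt. Compute derivatives of f(x) = 5*x^3 + x^2 + 4:
  f'(x)  = x*(15*x + 2)
  f''(x) = 30*x + 2
Substitute x = B_t and multiply the f'' term by 1/2:
  drift     = (1/2) * (30*x + 2) evaluated at B_t = 15*B_t + 1
  diffusion = (x*(15*x + 2)) evaluated at B_t = B_t*(15*B_t + 2)
Therefore d(5*B_t^3 + B_t^2 + 4) = (15*B_t + 1) dt + (B_t*(15*B_t + 2)) dB_t.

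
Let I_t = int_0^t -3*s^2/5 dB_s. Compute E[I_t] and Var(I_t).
E[I_t] = 0; Var(I_t) = 9*t^5/125

The Itô integral of a deterministic integrand f(s) has mean 0 because each increment f(s) * (B_{s+ds} - B_s) has mean 0. By the Itô isometry:
  Var( int_0^t f(s) dB_s ) = E[ (int_0^t f(s) dB_s)^2 ] = int_0^t f(s)^2 ds.
Here f(s) = -3*s^2/5, so f(s)^2 = 9*s^4/25. Integrate:
  int_0^t (9*s^4/25) ds = 9*t^5/125.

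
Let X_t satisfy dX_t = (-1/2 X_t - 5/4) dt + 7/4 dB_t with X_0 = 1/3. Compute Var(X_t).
Var(X_t) = 49/16 - 49*exp(-t)/16

The variance V(t) = Var(X_t) satisfies V'(t) = 2 a V(t) + c^2 with V(0) = 0 (drift coefficient is linear in X, diffusion is constant). With a = -1/2, c = 7/4, the solution is
  V(t) = (c^2 / (2 a)) * (exp(2 a t) - 1)
       = ((7/4)^2 / (2*(-1/2))) * (exp((-1) t) - 1)
       = 49/16 - 49*exp(-t)/16.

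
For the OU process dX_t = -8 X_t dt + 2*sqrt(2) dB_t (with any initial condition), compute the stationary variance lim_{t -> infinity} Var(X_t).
lim Var(X_t) = 1/2

The OU SDE dX = -theta X dt + sigma dB admits the integrating factor exp(theta t): d(exp(theta t) X_t) = sigma exp(theta t) dB_t. Integrating from 0 to t gives X_t = x_0 * exp(-theta t) + sigma * int_0^t exp(-theta (t-s)) dB_s for any initial x_0. The Itô integral has variance (by the Itô isometry) sigma^2 * int_0^t exp(-2 theta (t - s)) ds = sigma^2 * (1 - exp(-2 theta t)) / (2 theta), independent of x_0.
With theta = 8, sigma = 2*sqrt(2):
  Var(X_t) = (2*sqrt(2))^2 * (1 - exp(-2*8 t)) / (2 * 8) = 1/2 - exp(-16*t)/2.
As t -> infinity, exp(-2*8 t) -> 0, so the stationary variance is sigma^2 / (2 theta) = 1/2.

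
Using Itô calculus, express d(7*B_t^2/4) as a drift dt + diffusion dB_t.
d(7*B_t^2/4) = (7/4) dt + (7*B_t/2) dB_t

Itô's formula for f(B_t) gives d f(B_t) = f'(B_t) dB_t + (1/2) f''(B_t) dt. Compute derivatives of f(x) = 7*x^2/4:
  f'(x)  = 7*x/2
  f''(x) = 7/2
Substitute x = B_t and multiply the f'' term by 1/2:
  drift     = (1/2) * (7/2) evaluated at B_t = 7/4
  diffusion = (7*x/2) evaluated at B_t = 7*B_t/2
Therefore d(7*B_t^2/4) = (7/4) dt + (7*B_t/2) dB_t.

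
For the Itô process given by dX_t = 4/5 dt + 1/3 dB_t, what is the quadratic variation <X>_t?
<X>_t = t/9

For an Itô process dX_t = a(t) dt + b(t) dB_t, the quadratic variation is <X>_t = int_0^t b(s)^2 ds (the drift term does not contribute). Here b(s) = 1/3, so
  b(s)^2 = 1/9.
Integrating from 0 to t:
  <X>_t = int_0^t (1/9) ds = t/9.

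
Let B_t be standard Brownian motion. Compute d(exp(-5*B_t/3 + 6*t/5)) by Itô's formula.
d(exp(-5*B_t/3 + 6*t/5)) = (233*exp(-5*B_t/3 + 6*t/5)/90) dt + (-5*exp(-5*B_t/3 + 6*t/5)/3) dB_t

Itô's formula for f(t, x): d f(t, B_t) = (f_t + (1/2) f_xx) dt + f_x dB_t. Compute partials of f(t, x) = exp(6*t/5 - 5*x/3):
  f_t(t,x)  = 6*exp(6*t/5 - 5*x/3)/5
  f_x(t,x)  = -5*exp(6*t/5 - 5*x/3)/3
  f_xx(t,x) = 25*exp(6*t/5 - 5*x/3)/9
Assemble drift = f_t + (1/2) f_xx = 233*exp(6*t/5 - 5*x/3)/90 and diffusion = f_x = -5*exp(6*t/5 - 5*x/3)/3. Substituting x = B_t:
  d(exp(-5*B_t/3 + 6*t/5)) = (233*exp(-5*B_t/3 + 6*t/5)/90) dt + (-5*exp(-5*B_t/3 + 6*t/5)/3) dB_t.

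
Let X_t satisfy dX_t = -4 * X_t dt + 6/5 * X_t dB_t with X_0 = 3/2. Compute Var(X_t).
Var(X_t) = (9*exp(36*t/25) - 9)*exp(-8*t)/4

For GBM dX = mu X dt + sigma X dB with X_0 = x_0, apply Itô to Y = log X: dY = (mu - sigma^2/2) dt + sigma dB, so Y_t = log(x_0) + (mu - sigma^2/2) t + sigma B_t and hence X_t = x_0 * exp((mu - sigma^2/2) t + sigma B_t).
With mu = -4, sigma = 6/5, x_0 = 3/2, this gives:
  X_t = 3/2 * exp((-118/25) * t + (6/5) * B_t).
Since sigma*B_t ~ Normal(0, sigma^2 t), E[exp(sigma*B_t)] = exp(sigma^2 t / 2); so E[X_t] = x_0 * exp((mu - sigma^2/2) t) * exp(sigma^2 t / 2) = x_0 * exp(mu t) = 3*exp(-4*t)/2.
Var(X_t) = E[X_t^2] - (E[X_t])^2 = x_0^2 * exp(2 mu t) * (exp(sigma^2 t) - 1) = (9*exp(36*t/25) - 9)*exp(-8*t)/4.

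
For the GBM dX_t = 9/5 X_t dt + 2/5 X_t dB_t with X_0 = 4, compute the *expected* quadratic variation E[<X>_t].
E[<X>_t] = 32*exp(94*t/25)/47 - 32/47

<X>_t = int_0^t ((2/5) * X_s)^2 ds. Taking expectation inside the integral: E[<X>_t] = (2/5)^2 * int_0^t E[X_s^2] ds. For GBM, E[X_s^2] = x_0^2 * exp((2 mu + sigma^2) s). Integrating:
  E[<X>_t] = (2/5)^2 * 4^2 * (exp((2*(9/5) + (2/5)^2) t) - 1) / (2*(9/5) + (2/5)^2)
           = (2/5)^2 * 4^2 * (exp((94/25) t) - 1) / (94/25) = 32*exp(94*t/25)/47 - 32/47.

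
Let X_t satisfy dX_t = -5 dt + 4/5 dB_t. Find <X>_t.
<X>_t = 16*t/25

For an Itô process dX_t = a(t) dt + b(t) dB_t, the quadratic variation is <X>_t = int_0^t b(s)^2 ds (the drift term does not contribute). Here b(s) = 4/5, so
  b(s)^2 = 16/25.
Integrating from 0 to t:
  <X>_t = int_0^t (16/25) ds = 16*t/25.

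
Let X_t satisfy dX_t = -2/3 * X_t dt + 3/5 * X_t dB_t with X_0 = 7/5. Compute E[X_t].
E[X_t] = 7*exp(-2*t/3)/5

For GBM dX = mu X dt + sigma X dB with X_0 = x_0, apply Itô to Y = log X: dY = (mu - sigma^2/2) dt + sigma dB, so Y_t = log(x_0) + (mu - sigma^2/2) t + sigma B_t and hence X_t = x_0 * exp((mu - sigma^2/2) t + sigma B_t).
With mu = -2/3, sigma = 3/5, x_0 = 7/5, this gives:
  X_t = 7/5 * exp((-127/150) * t + (3/5) * B_t).
Since sigma*B_t ~ Normal(0, sigma^2 t), E[exp(sigma*B_t)] = exp(sigma^2 t / 2); so E[X_t] = x_0 * exp((mu - sigma^2/2) t) * exp(sigma^2 t / 2) = x_0 * exp(mu t) = 7*exp(-2*t/3)/5.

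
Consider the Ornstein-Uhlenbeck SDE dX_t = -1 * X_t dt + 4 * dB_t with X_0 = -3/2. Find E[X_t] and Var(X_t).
E[X_t] = -3*exp(-t)/2; Var(X_t) = 8 - 8*exp(-2*t)

The OU SDE dX = -theta X dt + sigma dB admits the integrating factor exp(theta t): d(exp(theta t) X_t) = sigma exp(theta t) dB_t. Integrating from 0 to t:
  X_t = x_0 * exp(-theta t) + sigma * int_0^t exp(-theta (t-s)) dB_s.
The Itô integral has mean 0 and (by the Itô isometry) variance sigma^2 * int_0^t exp(-2 theta (t - s)) ds = sigma^2 * (1 - exp(-2 theta t)) / (2 theta).
With theta = 1, sigma = 4, x_0 = -3/2:
  E[X_t] = -3/2 * exp(-1 t) = -3*exp(-t)/2
  Var(X_t) = (4)^2 * (1 - exp(-2*1 t)) / (2 * 1) = 8 - 8*exp(-2*t).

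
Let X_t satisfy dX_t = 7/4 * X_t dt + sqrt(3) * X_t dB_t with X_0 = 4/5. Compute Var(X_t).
Var(X_t) = 16*(exp(3*t) - 1)*exp(7*t/2)/25

For GBM dX = mu X dt + sigma X dB with X_0 = x_0, apply Itô to Y = log X: dY = (mu - sigma^2/2) dt + sigma dB, so Y_t = log(x_0) + (mu - sigma^2/2) t + sigma B_t and hence X_t = x_0 * exp((mu - sigma^2/2) t + sigma B_t).
With mu = 7/4, sigma = sqrt(3), x_0 = 4/5, this gives:
  X_t = 4/5 * exp((1/4) * t + (sqrt(3)) * B_t).
Since sigma*B_t ~ Normal(0, sigma^2 t), E[exp(sigma*B_t)] = exp(sigma^2 t / 2); so E[X_t] = x_0 * exp((mu - sigma^2/2) t) * exp(sigma^2 t / 2) = x_0 * exp(mu t) = 4*exp(7*t/4)/5.
Var(X_t) = E[X_t^2] - (E[X_t])^2 = x_0^2 * exp(2 mu t) * (exp(sigma^2 t) - 1) = 16*(exp(3*t) - 1)*exp(7*t/2)/25.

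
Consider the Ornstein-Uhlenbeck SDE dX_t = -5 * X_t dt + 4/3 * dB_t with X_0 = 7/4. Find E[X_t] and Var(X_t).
E[X_t] = 7*exp(-5*t)/4; Var(X_t) = 8/45 - 8*exp(-10*t)/45

The OU SDE dX = -theta X dt + sigma dB admits the integrating factor exp(theta t): d(exp(theta t) X_t) = sigma exp(theta t) dB_t. Integrating from 0 to t:
  X_t = x_0 * exp(-theta t) + sigma * int_0^t exp(-theta (t-s)) dB_s.
The Itô integral has mean 0 and (by the Itô isometry) variance sigma^2 * int_0^t exp(-2 theta (t - s)) ds = sigma^2 * (1 - exp(-2 theta t)) / (2 theta).
With theta = 5, sigma = 4/3, x_0 = 7/4:
  E[X_t] = 7/4 * exp(-5 t) = 7*exp(-5*t)/4
  Var(X_t) = (4/3)^2 * (1 - exp(-2*5 t)) / (2 * 5) = 8/45 - 8*exp(-10*t)/45.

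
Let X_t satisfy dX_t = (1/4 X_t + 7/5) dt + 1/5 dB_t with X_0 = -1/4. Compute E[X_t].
E[X_t] = 107*exp(t/4)/20 - 28/5

Taking expectations and using E[dB_t] = 0, the mean m(t) = E[X_t] satisfies the ODE m'(t) = a m(t) + b with m(0) = x_0. With a = 1/4, b = 7/5, x_0 = -1/4, the solution is
  m(t) = x_0 * exp(a t) + (b/a) * (exp(a t) - 1)
       = (-1/4) * exp((1/4) t) + ((7/5)/(1/4)) * (exp((1/4) t) - 1)
       = 107*exp(t/4)/20 - 28/5.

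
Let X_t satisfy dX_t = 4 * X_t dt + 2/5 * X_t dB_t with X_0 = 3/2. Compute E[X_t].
E[X_t] = 3*exp(4*t)/2

For GBM dX = mu X dt + sigma X dB with X_0 = x_0, apply Itô to Y = log X: dY = (mu - sigma^2/2) dt + sigma dB, so Y_t = log(x_0) + (mu - sigma^2/2) t + sigma B_t and hence X_t = x_0 * exp((mu - sigma^2/2) t + sigma B_t).
With mu = 4, sigma = 2/5, x_0 = 3/2, this gives:
  X_t = 3/2 * exp((98/25) * t + (2/5) * B_t).
Since sigma*B_t ~ Normal(0, sigma^2 t), E[exp(sigma*B_t)] = exp(sigma^2 t / 2); so E[X_t] = x_0 * exp((mu - sigma^2/2) t) * exp(sigma^2 t / 2) = x_0 * exp(mu t) = 3*exp(4*t)/2.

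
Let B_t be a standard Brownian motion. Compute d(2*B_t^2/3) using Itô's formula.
d(2*B_t^2/3) = (2/3) dt + (4*B_t/3) dB_t

Itô's formula for f(B_t) gives d f(B_t) = f'(B_t) dB_t + (1/2) f''(B_t) dt. Compute derivatives of f(x) = 2*x^2/3:
  f'(x)  = 4*x/3
  f''(x) = 4/3
Substitute x = B_t and multiply the f'' term by 1/2:
  drift     = (1/2) * (4/3) evaluated at B_t = 2/3
  diffusion = (4*x/3) evaluated at B_t = 4*B_t/3
Therefore d(2*B_t^2/3) = (2/3) dt + (4*B_t/3) dB_t.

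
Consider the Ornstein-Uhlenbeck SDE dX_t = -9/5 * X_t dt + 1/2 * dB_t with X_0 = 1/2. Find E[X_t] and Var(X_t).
E[X_t] = exp(-9*t/5)/2; Var(X_t) = 5/72 - 5*exp(-18*t/5)/72

The OU SDE dX = -theta X dt + sigma dB admits the integrating factor exp(theta t): d(exp(theta t) X_t) = sigma exp(theta t) dB_t. Integrating from 0 to t:
  X_t = x_0 * exp(-theta t) + sigma * int_0^t exp(-theta (t-s)) dB_s.
The Itô integral has mean 0 and (by the Itô isometry) variance sigma^2 * int_0^t exp(-2 theta (t - s)) ds = sigma^2 * (1 - exp(-2 theta t)) / (2 theta).
With theta = 9/5, sigma = 1/2, x_0 = 1/2:
  E[X_t] = 1/2 * exp(-9/5 t) = exp(-9*t/5)/2
  Var(X_t) = (1/2)^2 * (1 - exp(-2*9/5 t)) / (2 * 9/5) = 5/72 - 5*exp(-18*t/5)/72.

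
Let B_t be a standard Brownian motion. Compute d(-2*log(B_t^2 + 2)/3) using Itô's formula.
d(-2*log(B_t^2 + 2)/3) = (2*(B_t^2 - 2)/(3*(B_t^2 + 2)^2)) dt + (-4*B_t/(3*B_t^2 + 6)) dB_t

Itô's formula for f(B_t) gives d f(B_t) = f'(B_t) dB_t + (1/2) f''(B_t) dt. Compute derivatives of f(x) = -2*log(x^2 + 2)/3:
  f'(x)  = -4*x/(3*x^2 + 6)
  f''(x) = 4*(x^2 - 2)/(3*(x^2 + 2)^2)
Substitute x = B_t and multiply the f'' term by 1/2:
  drift     = (1/2) * (4*(x^2 - 2)/(3*(x^2 + 2)^2)) evaluated at B_t = 2*(B_t^2 - 2)/(3*(B_t^2 + 2)^2)
  diffusion = (-4*x/(3*x^2 + 6)) evaluated at B_t = -4*B_t/(3*B_t^2 + 6)
Therefore d(-2*log(B_t^2 + 2)/3) = (2*(B_t^2 - 2)/(3*(B_t^2 + 2)^2)) dt + (-4*B_t/(3*B_t^2 + 6)) dB_t.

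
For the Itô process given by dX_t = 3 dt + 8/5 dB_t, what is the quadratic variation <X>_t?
<X>_t = 64*t/25

For an Itô process dX_t = a(t) dt + b(t) dB_t, the quadratic variation is <X>_t = int_0^t b(s)^2 ds (the drift term does not contribute). Here b(s) = 8/5, so
  b(s)^2 = 64/25.
Integrating from 0 to t:
  <X>_t = int_0^t (64/25) ds = 64*t/25.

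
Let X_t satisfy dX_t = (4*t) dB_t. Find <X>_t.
<X>_t = 16*t^3/3

For an Itô process dX_t = a(t) dt + b(t) dB_t, the quadratic variation is <X>_t = int_0^t b(s)^2 ds (the drift term does not contribute). Here b(s) = 4*s, so
  b(s)^2 = 16*s^2.
Integrating from 0 to t:
  <X>_t = int_0^t (16*s^2) ds = 16*t^3/3.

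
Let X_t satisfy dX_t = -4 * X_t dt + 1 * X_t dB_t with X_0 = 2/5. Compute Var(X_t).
Var(X_t) = (4*exp(t) - 4)*exp(-8*t)/25

For GBM dX = mu X dt + sigma X dB with X_0 = x_0, apply Itô to Y = log X: dY = (mu - sigma^2/2) dt + sigma dB, so Y_t = log(x_0) + (mu - sigma^2/2) t + sigma B_t and hence X_t = x_0 * exp((mu - sigma^2/2) t + sigma B_t).
With mu = -4, sigma = 1, x_0 = 2/5, this gives:
  X_t = 2/5 * exp((-9/2) * t + (1) * B_t).
Since sigma*B_t ~ Normal(0, sigma^2 t), E[exp(sigma*B_t)] = exp(sigma^2 t / 2); so E[X_t] = x_0 * exp((mu - sigma^2/2) t) * exp(sigma^2 t / 2) = x_0 * exp(mu t) = 2*exp(-4*t)/5.
Var(X_t) = E[X_t^2] - (E[X_t])^2 = x_0^2 * exp(2 mu t) * (exp(sigma^2 t) - 1) = (4*exp(t) - 4)*exp(-8*t)/25.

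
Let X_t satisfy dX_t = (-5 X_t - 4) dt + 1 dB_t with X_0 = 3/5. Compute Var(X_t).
Var(X_t) = 1/10 - exp(-10*t)/10

The variance V(t) = Var(X_t) satisfies V'(t) = 2 a V(t) + c^2 with V(0) = 0 (drift coefficient is linear in X, diffusion is constant). With a = -5, c = 1, the solution is
  V(t) = (c^2 / (2 a)) * (exp(2 a t) - 1)
       = (1^2 / (2*(-5))) * (exp((-10) t) - 1)
       = 1/10 - exp(-10*t)/10.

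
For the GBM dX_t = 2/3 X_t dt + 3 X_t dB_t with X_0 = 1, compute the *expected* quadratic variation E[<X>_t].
E[<X>_t] = 27*exp(31*t/3)/31 - 27/31

<X>_t = int_0^t (3 * X_s)^2 ds. Taking expectation inside the integral: E[<X>_t] = 3^2 * int_0^t E[X_s^2] ds. For GBM, E[X_s^2] = x_0^2 * exp((2 mu + sigma^2) s). Integrating:
  E[<X>_t] = 3^2 * 1^2 * (exp((2*(2/3) + 3^2) t) - 1) / (2*(2/3) + 3^2)
           = 3^2 * 1^2 * (exp((31/3) t) - 1) / (31/3) = 27*exp(31*t/3)/31 - 27/31.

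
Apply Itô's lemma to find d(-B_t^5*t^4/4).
d(-B_t^5*t^4/4) = (B_t^3*t^3*(-B_t^2 - 5*t/2)) dt + (-5*B_t^4*t^4/4) dB_t

Itô's formula for f(t, x): d f(t, B_t) = (f_t + (1/2) f_xx) dt + f_x dB_t. Compute partials of f(t, x) = -t^4*x^5/4:
  f_t(t,x)  = -t^3*x^5
  f_x(t,x)  = -5*t^4*x^4/4
  f_xx(t,x) = -5*t^4*x^3
Assemble drift = f_t + (1/2) f_xx = t^3*x^3*(-5*t/2 - x^2) and diffusion = f_x = -5*t^4*x^4/4. Substituting x = B_t:
  d(-B_t^5*t^4/4) = (B_t^3*t^3*(-B_t^2 - 5*t/2)) dt + (-5*B_t^4*t^4/4) dB_t.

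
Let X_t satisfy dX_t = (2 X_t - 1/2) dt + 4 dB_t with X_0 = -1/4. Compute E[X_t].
E[X_t] = 1/4 - exp(2*t)/2

Taking expectations and using E[dB_t] = 0, the mean m(t) = E[X_t] satisfies the ODE m'(t) = a m(t) + b with m(0) = x_0. With a = 2, b = -1/2, x_0 = -1/4, the solution is
  m(t) = x_0 * exp(a t) + (b/a) * (exp(a t) - 1)
       = (-1/4) * exp(2 t) + ((-1/2)/2) * (exp(2 t) - 1)
       = 1/4 - exp(2*t)/2.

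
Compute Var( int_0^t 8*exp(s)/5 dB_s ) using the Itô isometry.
Var = 32*exp(2*t)/25 - 32/25

The Itô integral of a deterministic integrand f(s) has mean 0 because each increment f(s) * (B_{s+ds} - B_s) has mean 0. By the Itô isometry:
  Var( int_0^t f(s) dB_s ) = E[ (int_0^t f(s) dB_s)^2 ] = int_0^t f(s)^2 ds.
Here f(s) = 8*exp(s)/5, so f(s)^2 = 64*exp(2*s)/25. Integrate:
  int_0^t (64*exp(2*s)/25) ds = 32*exp(2*t)/25 - 32/25.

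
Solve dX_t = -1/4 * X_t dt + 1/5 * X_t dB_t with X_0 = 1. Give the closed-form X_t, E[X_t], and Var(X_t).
X_t = 1 * exp((-27/100) t + (1/5) B_t); E[X_t] = exp(-t/4); Var(X_t) = (exp(t/25) - 1)*exp(-t/2)

For GBM dX = mu X dt + sigma X dB with X_0 = x_0, apply Itô to Y = log X: dY = (mu - sigma^2/2) dt + sigma dB, so Y_t = log(x_0) + (mu - sigma^2/2) t + sigma B_t and hence X_t = x_0 * exp((mu - sigma^2/2) t + sigma B_t).
With mu = -1/4, sigma = 1/5, x_0 = 1, this gives:
  X_t = 1 * exp((-27/100) * t + (1/5) * B_t).
Since sigma*B_t ~ Normal(0, sigma^2 t), E[exp(sigma*B_t)] = exp(sigma^2 t / 2); so E[X_t] = x_0 * exp((mu - sigma^2/2) t) * exp(sigma^2 t / 2) = x_0 * exp(mu t) = exp(-t/4).
Var(X_t) = E[X_t^2] - (E[X_t])^2 = x_0^2 * exp(2 mu t) * (exp(sigma^2 t) - 1) = (exp(t/25) - 1)*exp(-t/2).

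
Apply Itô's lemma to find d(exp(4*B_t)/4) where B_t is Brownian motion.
d(exp(4*B_t)/4) = (2*exp(4*B_t)) dt + (exp(4*B_t)) dB_t

Itô's formula for f(B_t) gives d f(B_t) = f'(B_t) dB_t + (1/2) f''(B_t) dt. Compute derivatives of f(x) = exp(4*x)/4:
  f'(x)  = exp(4*x)
  f''(x) = 4*exp(4*x)
Substitute x = B_t and multiply the f'' term by 1/2:
  drift     = (1/2) * (4*exp(4*x)) evaluated at B_t = 2*exp(4*B_t)
  diffusion = (exp(4*x)) evaluated at B_t = exp(4*B_t)
Therefore d(exp(4*B_t)/4) = (2*exp(4*B_t)) dt + (exp(4*B_t)) dB_t.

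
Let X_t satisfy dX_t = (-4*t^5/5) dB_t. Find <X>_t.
<X>_t = 16*t^11/275

For an Itô process dX_t = a(t) dt + b(t) dB_t, the quadratic variation is <X>_t = int_0^t b(s)^2 ds (the drift term does not contribute). Here b(s) = -4*s^5/5, so
  b(s)^2 = 16*s^10/25.
Integrating from 0 to t:
  <X>_t = int_0^t (16*s^10/25) ds = 16*t^11/275.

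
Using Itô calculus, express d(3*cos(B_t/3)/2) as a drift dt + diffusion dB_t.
d(3*cos(B_t/3)/2) = (-cos(B_t/3)/12) dt + (-sin(B_t/3)/2) dB_t

Itô's formula for f(B_t) gives d f(B_t) = f'(B_t) dB_t + (1/2) f''(B_t) dt. Compute derivatives of f(x) = 3*cos(x/3)/2:
  f'(x)  = -sin(x/3)/2
  f''(x) = -cos(x/3)/6
Substitute x = B_t and multiply the f'' term by 1/2:
  drift     = (1/2) * (-cos(x/3)/6) evaluated at B_t = -cos(B_t/3)/12
  diffusion = (-sin(x/3)/2) evaluated at B_t = -sin(B_t/3)/2
Therefore d(3*cos(B_t/3)/2) = (-cos(B_t/3)/12) dt + (-sin(B_t/3)/2) dB_t.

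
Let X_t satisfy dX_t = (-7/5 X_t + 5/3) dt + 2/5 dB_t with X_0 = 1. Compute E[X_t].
E[X_t] = 25/21 - 4*exp(-7*t/5)/21

Taking expectations and using E[dB_t] = 0, the mean m(t) = E[X_t] satisfies the ODE m'(t) = a m(t) + b with m(0) = x_0. With a = -7/5, b = 5/3, x_0 = 1, the solution is
  m(t) = x_0 * exp(a t) + (b/a) * (exp(a t) - 1)
       = 1 * exp((-7/5) t) + ((5/3)/(-7/5)) * (exp((-7/5) t) - 1)
       = 25/21 - 4*exp(-7*t/5)/21.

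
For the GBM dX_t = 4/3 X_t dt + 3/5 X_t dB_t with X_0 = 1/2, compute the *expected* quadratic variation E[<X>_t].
E[<X>_t] = 27*exp(227*t/75)/908 - 27/908

<X>_t = int_0^t ((3/5) * X_s)^2 ds. Taking expectation inside the integral: E[<X>_t] = (3/5)^2 * int_0^t E[X_s^2] ds. For GBM, E[X_s^2] = x_0^2 * exp((2 mu + sigma^2) s). Integrating:
  E[<X>_t] = (3/5)^2 * (1/2)^2 * (exp((2*(4/3) + (3/5)^2) t) - 1) / (2*(4/3) + (3/5)^2)
           = (3/5)^2 * (1/2)^2 * (exp((227/75) t) - 1) / (227/75) = 27*exp(227*t/75)/908 - 27/908.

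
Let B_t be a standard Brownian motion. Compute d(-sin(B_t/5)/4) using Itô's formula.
d(-sin(B_t/5)/4) = (sin(B_t/5)/200) dt + (-cos(B_t/5)/20) dB_t

Itô's formula for f(B_t) gives d f(B_t) = f'(B_t) dB_t + (1/2) f''(B_t) dt. Compute derivatives of f(x) = -sin(x/5)/4:
  f'(x)  = -cos(x/5)/20
  f''(x) = sin(x/5)/100
Substitute x = B_t and multiply the f'' term by 1/2:
  drift     = (1/2) * (sin(x/5)/100) evaluated at B_t = sin(B_t/5)/200
  diffusion = (-cos(x/5)/20) evaluated at B_t = -cos(B_t/5)/20
Therefore d(-sin(B_t/5)/4) = (sin(B_t/5)/200) dt + (-cos(B_t/5)/20) dB_t.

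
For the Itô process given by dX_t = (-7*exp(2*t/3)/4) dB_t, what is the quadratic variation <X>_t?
<X>_t = 147*exp(4*t/3)/64 - 147/64

For an Itô process dX_t = a(t) dt + b(t) dB_t, the quadratic variation is <X>_t = int_0^t b(s)^2 ds (the drift term does not contribute). Here b(s) = -7*exp(2*s/3)/4, so
  b(s)^2 = 49*exp(4*s/3)/16.
Integrating from 0 to t:
  <X>_t = int_0^t (49*exp(4*s/3)/16) ds = 147*exp(4*t/3)/64 - 147/64.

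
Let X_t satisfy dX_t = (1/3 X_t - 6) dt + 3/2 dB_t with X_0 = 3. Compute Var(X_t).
Var(X_t) = 27*exp(2*t/3)/8 - 27/8

The variance V(t) = Var(X_t) satisfies V'(t) = 2 a V(t) + c^2 with V(0) = 0 (drift coefficient is linear in X, diffusion is constant). With a = 1/3, c = 3/2, the solution is
  V(t) = (c^2 / (2 a)) * (exp(2 a t) - 1)
       = ((3/2)^2 / (2*(1/3))) * (exp((2/3) t) - 1)
       = 27*exp(2*t/3)/8 - 27/8.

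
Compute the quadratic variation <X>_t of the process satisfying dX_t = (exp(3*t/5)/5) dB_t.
<X>_t = exp(6*t/5)/30 - 1/30

For an Itô process dX_t = a(t) dt + b(t) dB_t, the quadratic variation is <X>_t = int_0^t b(s)^2 ds (the drift term does not contribute). Here b(s) = exp(3*s/5)/5, so
  b(s)^2 = exp(6*s/5)/25.
Integrating from 0 to t:
  <X>_t = int_0^t (exp(6*s/5)/25) ds = exp(6*t/5)/30 - 1/30.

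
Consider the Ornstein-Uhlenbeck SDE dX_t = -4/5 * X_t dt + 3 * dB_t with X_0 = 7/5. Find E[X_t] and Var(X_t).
E[X_t] = 7*exp(-4*t/5)/5; Var(X_t) = 45/8 - 45*exp(-8*t/5)/8

The OU SDE dX = -theta X dt + sigma dB admits the integrating factor exp(theta t): d(exp(theta t) X_t) = sigma exp(theta t) dB_t. Integrating from 0 to t:
  X_t = x_0 * exp(-theta t) + sigma * int_0^t exp(-theta (t-s)) dB_s.
The Itô integral has mean 0 and (by the Itô isometry) variance sigma^2 * int_0^t exp(-2 theta (t - s)) ds = sigma^2 * (1 - exp(-2 theta t)) / (2 theta).
With theta = 4/5, sigma = 3, x_0 = 7/5:
  E[X_t] = 7/5 * exp(-4/5 t) = 7*exp(-4*t/5)/5
  Var(X_t) = (3)^2 * (1 - exp(-2*4/5 t)) / (2 * 4/5) = 45/8 - 45*exp(-8*t/5)/8.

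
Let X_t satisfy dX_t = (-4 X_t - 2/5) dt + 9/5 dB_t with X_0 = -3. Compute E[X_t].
E[X_t] = -1/10 - 29*exp(-4*t)/10

Taking expectations and using E[dB_t] = 0, the mean m(t) = E[X_t] satisfies the ODE m'(t) = a m(t) + b with m(0) = x_0. With a = -4, b = -2/5, x_0 = -3, the solution is
  m(t) = x_0 * exp(a t) + (b/a) * (exp(a t) - 1)
       = (-3) * exp((-4) t) + ((-2/5)/(-4)) * (exp((-4) t) - 1)
       = -1/10 - 29*exp(-4*t)/10.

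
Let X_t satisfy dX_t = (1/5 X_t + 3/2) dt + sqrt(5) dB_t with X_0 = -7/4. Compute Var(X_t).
Var(X_t) = 25*exp(2*t/5)/2 - 25/2

The variance V(t) = Var(X_t) satisfies V'(t) = 2 a V(t) + c^2 with V(0) = 0 (drift coefficient is linear in X, diffusion is constant). With a = 1/5, c = sqrt(5), the solution is
  V(t) = (c^2 / (2 a)) * (exp(2 a t) - 1)
       = (sqrt(5)^2 / (2*(1/5))) * (exp((2/5) t) - 1)
       = 25*exp(2*t/5)/2 - 25/2.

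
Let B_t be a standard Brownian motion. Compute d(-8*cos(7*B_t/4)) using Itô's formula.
d(-8*cos(7*B_t/4)) = (49*cos(7*B_t/4)/4) dt + (14*sin(7*B_t/4)) dB_t

Itô's formula for f(B_t) gives d f(B_t) = f'(B_t) dB_t + (1/2) f''(B_t) dt. Compute derivatives of f(x) = -8*cos(7*x/4):
  f'(x)  = 14*sin(7*x/4)
  f''(x) = 49*cos(7*x/4)/2
Substitute x = B_t and multiply the f'' term by 1/2:
  drift     = (1/2) * (49*cos(7*x/4)/2) evaluated at B_t = 49*cos(7*B_t/4)/4
  diffusion = (14*sin(7*x/4)) evaluated at B_t = 14*sin(7*B_t/4)
Therefore d(-8*cos(7*B_t/4)) = (49*cos(7*B_t/4)/4) dt + (14*sin(7*B_t/4)) dB_t.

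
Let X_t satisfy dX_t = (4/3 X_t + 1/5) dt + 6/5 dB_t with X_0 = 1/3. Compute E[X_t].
E[X_t] = 29*exp(4*t/3)/60 - 3/20

Taking expectations and using E[dB_t] = 0, the mean m(t) = E[X_t] satisfies the ODE m'(t) = a m(t) + b with m(0) = x_0. With a = 4/3, b = 1/5, x_0 = 1/3, the solution is
  m(t) = x_0 * exp(a t) + (b/a) * (exp(a t) - 1)
       = (1/3) * exp((4/3) t) + ((1/5)/(4/3)) * (exp((4/3) t) - 1)
       = 29*exp(4*t/3)/60 - 3/20.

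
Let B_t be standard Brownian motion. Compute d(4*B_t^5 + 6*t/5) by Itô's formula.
d(4*B_t^5 + 6*t/5) = (40*B_t^3 + 6/5) dt + (20*B_t^4) dB_t

Itô's formula for f(t, x): d f(t, B_t) = (f_t + (1/2) f_xx) dt + f_x dB_t. Compute partials of f(t, x) = 6*t/5 + 4*x^5:
  f_t(t,x)  = 6/5
  f_x(t,x)  = 20*x^4
  f_xx(t,x) = 80*x^3
Assemble drift = f_t + (1/2) f_xx = 40*x^3 + 6/5 and diffusion = f_x = 20*x^4. Substituting x = B_t:
  d(4*B_t^5 + 6*t/5) = (40*B_t^3 + 6/5) dt + (20*B_t^4) dB_t.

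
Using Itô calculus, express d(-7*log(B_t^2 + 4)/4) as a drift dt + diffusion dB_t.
d(-7*log(B_t^2 + 4)/4) = (7*(B_t^2 - 4)/(4*(B_t^2 + 4)^2)) dt + (-7*B_t/(2*B_t^2 + 8)) dB_t

Itô's formula for f(B_t) gives d f(B_t) = f'(B_t) dB_t + (1/2) f''(B_t) dt. Compute derivatives of f(x) = -7*log(x^2 + 4)/4:
  f'(x)  = -7*x/(2*x^2 + 8)
  f''(x) = 7*(x^2 - 4)/(2*(x^2 + 4)^2)
Substitute x = B_t and multiply the f'' term by 1/2:
  drift     = (1/2) * (7*(x^2 - 4)/(2*(x^2 + 4)^2)) evaluated at B_t = 7*(B_t^2 - 4)/(4*(B_t^2 + 4)^2)
  diffusion = (-7*x/(2*x^2 + 8)) evaluated at B_t = -7*B_t/(2*B_t^2 + 8)
Therefore d(-7*log(B_t^2 + 4)/4) = (7*(B_t^2 - 4)/(4*(B_t^2 + 4)^2)) dt + (-7*B_t/(2*B_t^2 + 8)) dB_t.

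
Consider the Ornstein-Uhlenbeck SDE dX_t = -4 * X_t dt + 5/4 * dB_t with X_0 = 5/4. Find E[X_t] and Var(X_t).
E[X_t] = 5*exp(-4*t)/4; Var(X_t) = 25/128 - 25*exp(-8*t)/128

The OU SDE dX = -theta X dt + sigma dB admits the integrating factor exp(theta t): d(exp(theta t) X_t) = sigma exp(theta t) dB_t. Integrating from 0 to t:
  X_t = x_0 * exp(-theta t) + sigma * int_0^t exp(-theta (t-s)) dB_s.
The Itô integral has mean 0 and (by the Itô isometry) variance sigma^2 * int_0^t exp(-2 theta (t - s)) ds = sigma^2 * (1 - exp(-2 theta t)) / (2 theta).
With theta = 4, sigma = 5/4, x_0 = 5/4:
  E[X_t] = 5/4 * exp(-4 t) = 5*exp(-4*t)/4
  Var(X_t) = (5/4)^2 * (1 - exp(-2*4 t)) / (2 * 4) = 25/128 - 25*exp(-8*t)/128.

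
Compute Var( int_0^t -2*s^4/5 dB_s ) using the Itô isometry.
Var = 4*t^9/225

The Itô integral of a deterministic integrand f(s) has mean 0 because each increment f(s) * (B_{s+ds} - B_s) has mean 0. By the Itô isometry:
  Var( int_0^t f(s) dB_s ) = E[ (int_0^t f(s) dB_s)^2 ] = int_0^t f(s)^2 ds.
Here f(s) = -2*s^4/5, so f(s)^2 = 4*s^8/25. Integrate:
  int_0^t (4*s^8/25) ds = 4*t^9/225.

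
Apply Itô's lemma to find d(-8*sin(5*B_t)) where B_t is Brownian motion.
d(-8*sin(5*B_t)) = (100*sin(5*B_t)) dt + (-40*cos(5*B_t)) dB_t

Itô's formula for f(B_t) gives d f(B_t) = f'(B_t) dB_t + (1/2) f''(B_t) dt. Compute derivatives of f(x) = -8*sin(5*x):
  f'(x)  = -40*cos(5*x)
  f''(x) = 200*sin(5*x)
Substitute x = B_t and multiply the f'' term by 1/2:
  drift     = (1/2) * (200*sin(5*x)) evaluated at B_t = 100*sin(5*B_t)
  diffusion = (-40*cos(5*x)) evaluated at B_t = -40*cos(5*B_t)
Therefore d(-8*sin(5*B_t)) = (100*sin(5*B_t)) dt + (-40*cos(5*B_t)) dB_t.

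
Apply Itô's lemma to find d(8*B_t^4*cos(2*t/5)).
d(8*B_t^4*cos(2*t/5)) = (16*B_t^2*(-B_t^2*sin(2*t/5) + 15*cos(2*t/5))/5) dt + (32*B_t^3*cos(2*t/5)) dB_t

Itô's formula for f(t, x): d f(t, B_t) = (f_t + (1/2) f_xx) dt + f_x dB_t. Compute partials of f(t, x) = 8*x^4*cos(2*t/5):
  f_t(t,x)  = -16*x^4*sin(2*t/5)/5
  f_x(t,x)  = 32*x^3*cos(2*t/5)
  f_xx(t,x) = 96*x^2*cos(2*t/5)
Assemble drift = f_t + (1/2) f_xx = 16*x^2*(-x^2*sin(2*t/5) + 15*cos(2*t/5))/5 and diffusion = f_x = 32*x^3*cos(2*t/5). Substituting x = B_t:
  d(8*B_t^4*cos(2*t/5)) = (16*B_t^2*(-B_t^2*sin(2*t/5) + 15*cos(2*t/5))/5) dt + (32*B_t^3*cos(2*t/5)) dB_t.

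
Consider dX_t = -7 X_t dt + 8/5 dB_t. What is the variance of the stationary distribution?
lim Var(X_t) = 32/175

The OU SDE dX = -theta X dt + sigma dB admits the integrating factor exp(theta t): d(exp(theta t) X_t) = sigma exp(theta t) dB_t. Integrating from 0 to t gives X_t = x_0 * exp(-theta t) + sigma * int_0^t exp(-theta (t-s)) dB_s for any initial x_0. The Itô integral has variance (by the Itô isometry) sigma^2 * int_0^t exp(-2 theta (t - s)) ds = sigma^2 * (1 - exp(-2 theta t)) / (2 theta), independent of x_0.
With theta = 7, sigma = 8/5:
  Var(X_t) = (8/5)^2 * (1 - exp(-2*7 t)) / (2 * 7) = 32/175 - 32*exp(-14*t)/175.
As t -> infinity, exp(-2*7 t) -> 0, so the stationary variance is sigma^2 / (2 theta) = 32/175.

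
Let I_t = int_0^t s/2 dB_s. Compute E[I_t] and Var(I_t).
E[I_t] = 0; Var(I_t) = t^3/12

The Itô integral of a deterministic integrand f(s) has mean 0 because each increment f(s) * (B_{s+ds} - B_s) has mean 0. By the Itô isometry:
  Var( int_0^t f(s) dB_s ) = E[ (int_0^t f(s) dB_s)^2 ] = int_0^t f(s)^2 ds.
Here f(s) = s/2, so f(s)^2 = s^2/4. Integrate:
  int_0^t (s^2/4) ds = t^3/12.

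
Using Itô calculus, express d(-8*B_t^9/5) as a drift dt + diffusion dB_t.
d(-8*B_t^9/5) = (-288*B_t^7/5) dt + (-72*B_t^8/5) dB_t

Itô's formula for f(B_t) gives d f(B_t) = f'(B_t) dB_t + (1/2) f''(B_t) dt. Compute derivatives of f(x) = -8*x^9/5:
  f'(x)  = -72*x^8/5
  f''(x) = -576*x^7/5
Substitute x = B_t and multiply the f'' term by 1/2:
  drift     = (1/2) * (-576*x^7/5) evaluated at B_t = -288*B_t^7/5
  diffusion = (-72*x^8/5) evaluated at B_t = -72*B_t^8/5
Therefore d(-8*B_t^9/5) = (-288*B_t^7/5) dt + (-72*B_t^8/5) dB_t.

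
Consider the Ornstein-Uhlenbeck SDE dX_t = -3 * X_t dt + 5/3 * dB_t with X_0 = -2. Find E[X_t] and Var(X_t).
E[X_t] = -2*exp(-3*t); Var(X_t) = 25/54 - 25*exp(-6*t)/54

The OU SDE dX = -theta X dt + sigma dB admits the integrating factor exp(theta t): d(exp(theta t) X_t) = sigma exp(theta t) dB_t. Integrating from 0 to t:
  X_t = x_0 * exp(-theta t) + sigma * int_0^t exp(-theta (t-s)) dB_s.
The Itô integral has mean 0 and (by the Itô isometry) variance sigma^2 * int_0^t exp(-2 theta (t - s)) ds = sigma^2 * (1 - exp(-2 theta t)) / (2 theta).
With theta = 3, sigma = 5/3, x_0 = -2:
  E[X_t] = -2 * exp(-3 t) = -2*exp(-3*t)
  Var(X_t) = (5/3)^2 * (1 - exp(-2*3 t)) / (2 * 3) = 25/54 - 25*exp(-6*t)/54.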